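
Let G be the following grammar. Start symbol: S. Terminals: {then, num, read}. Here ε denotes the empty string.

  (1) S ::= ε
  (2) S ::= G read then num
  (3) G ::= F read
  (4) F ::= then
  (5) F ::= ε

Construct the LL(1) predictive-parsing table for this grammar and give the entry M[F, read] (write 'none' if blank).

F ::= ε

FIRST(F): from F::=then we get {then}; from F::=ε we get {ε}. So FIRST(F) = {ε, then}.
FIRST(G): from G::=F read we get {read, then}. So FIRST(G) = {read, then}.
FIRST(S): from S::=ε we get {ε}; from S::=G read then num we get {read, then}. So FIRST(S) = {ε, read, then}.
FOLLOW(S) includes $ since S is the start symbol.
FOLLOW(F): in G::=F read, F is followed by read with FIRST {read}. Thus FOLLOW(F) = {read}.
For F ::= then: FIRST(then) = {then}, so it goes in M[F, t] for t ∈ {then}.
For F ::= ε: FIRST(ε) = {ε}, so it goes in M[F, t] for t ∈ {}; since ε ∈ FIRST, also for every t ∈ FOLLOW(F) = {read}.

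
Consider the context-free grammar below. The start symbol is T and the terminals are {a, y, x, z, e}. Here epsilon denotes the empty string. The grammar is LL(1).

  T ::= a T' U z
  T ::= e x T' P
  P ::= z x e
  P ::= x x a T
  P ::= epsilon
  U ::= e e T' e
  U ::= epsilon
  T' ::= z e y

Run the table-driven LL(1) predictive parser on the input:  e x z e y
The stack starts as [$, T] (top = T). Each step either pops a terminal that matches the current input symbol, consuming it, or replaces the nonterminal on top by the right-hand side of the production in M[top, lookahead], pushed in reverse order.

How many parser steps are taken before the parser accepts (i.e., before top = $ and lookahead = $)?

step 1: stack=$ T  input=e x z e y $  — expand T ::= e x T' P
step 2: stack=$ P T' x e  input=e x z e y $  — match e
step 3: stack=$ P T' x  input=x z e y $  — match x
step 4: stack=$ P T'  input=z e y $  — expand T' ::= z e y
step 5: stack=$ P y e z  input=z e y $  — match z
step 6: stack=$ P y e  input=e y $  — match e
step 7: stack=$ P y  input=y $  — match y
step 8: stack=$ P  input=$  — expand P ::= epsilon
Accept reached after 8 steps.

8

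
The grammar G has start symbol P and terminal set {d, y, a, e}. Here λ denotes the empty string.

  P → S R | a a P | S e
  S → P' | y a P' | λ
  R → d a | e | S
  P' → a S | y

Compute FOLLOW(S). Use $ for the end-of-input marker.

FIRST(P'): from P'→a S we get {a}; from P'→y we get {y}. So FIRST(P') = {a, y}.
FIRST(S): from S→P' we get {a, y}; from S→y a P' we get {y}; from S→λ we get {λ}. So FIRST(S) = {λ, a, y}.
FIRST(R): from R→d a we get {d}; from R→e we get {e}; from R→S we get {λ, a, y}. So FIRST(R) = {λ, a, d, e, y}.
FIRST(P): from P→S R we get {λ, a, d, e, y}; from P→a a P we get {a}; from P→S e we get {a, e, y}. So FIRST(P) = {λ, a, d, e, y}.
FOLLOW(P) includes $ since P is the start symbol.
FOLLOW(P): in P→a a P, the suffix after P is empty (adds nothing new). Thus FOLLOW(P) = {$}.
FOLLOW(R): in P→S R, the suffix after R is empty, so FOLLOW(R) ⊇ FOLLOW(P) = {$}. Thus FOLLOW(R) = {$}.
FOLLOW(S): in P→S R, S is followed by R with FIRST {λ, a, d, e, y}; in P→S R, the suffix after S is nullable, so FOLLOW(S) ⊇ FOLLOW(P) = {$}; in P→S e, S is followed by e with FIRST {e}; in R→S, the suffix after S is empty, so FOLLOW(S) ⊇ FOLLOW(R) = {$}; in P'→a S, the suffix after S is empty, so FOLLOW(S) ⊇ FOLLOW(P') = {$, a, d, e, y}. Thus FOLLOW(S) = {$, a, d, e, y}.
FOLLOW(P'): in S→P', the suffix after P' is empty, so FOLLOW(P') ⊇ FOLLOW(S) = {$, a, d, e, y}; in S→y a P', the suffix after P' is empty, so FOLLOW(P') ⊇ FOLLOW(S) = {$, a, d, e, y}. Thus FOLLOW(P') = {$, a, d, e, y}.

{$, a, d, e, y}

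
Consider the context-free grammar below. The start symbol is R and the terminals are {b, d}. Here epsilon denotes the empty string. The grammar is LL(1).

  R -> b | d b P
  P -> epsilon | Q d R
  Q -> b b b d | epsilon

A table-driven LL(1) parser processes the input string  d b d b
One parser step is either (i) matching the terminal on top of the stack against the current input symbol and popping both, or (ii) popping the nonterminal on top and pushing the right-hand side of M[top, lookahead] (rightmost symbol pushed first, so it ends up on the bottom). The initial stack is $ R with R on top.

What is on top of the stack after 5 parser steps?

step 1: stack=$ R  input=d b d b $  — expand R -> d b P
step 2: stack=$ P b d  input=d b d b $  — match d
step 3: stack=$ P b  input=b d b $  — match b
step 4: stack=$ P  input=d b $  — expand P -> Q d R
step 5: stack=$ R d Q  input=d b $  — expand Q -> epsilon
Stack after step 5: $ R d (top = d).

d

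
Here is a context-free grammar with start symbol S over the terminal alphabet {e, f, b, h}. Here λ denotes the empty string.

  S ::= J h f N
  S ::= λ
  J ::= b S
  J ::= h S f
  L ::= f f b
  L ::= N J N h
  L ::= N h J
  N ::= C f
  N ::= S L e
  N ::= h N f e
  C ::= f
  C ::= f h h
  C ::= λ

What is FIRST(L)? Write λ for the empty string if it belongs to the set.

FIRST(J) = {b, h}
FIRST(C) = {λ, f}
FIRST(S) = {λ, b, h}  (via J h f N)
FIRST(L) = {b, f, h}  (via N J N h, N h J)
FIRST(N) = {b, f, h}  (via C f, S L e)

{b, f, h}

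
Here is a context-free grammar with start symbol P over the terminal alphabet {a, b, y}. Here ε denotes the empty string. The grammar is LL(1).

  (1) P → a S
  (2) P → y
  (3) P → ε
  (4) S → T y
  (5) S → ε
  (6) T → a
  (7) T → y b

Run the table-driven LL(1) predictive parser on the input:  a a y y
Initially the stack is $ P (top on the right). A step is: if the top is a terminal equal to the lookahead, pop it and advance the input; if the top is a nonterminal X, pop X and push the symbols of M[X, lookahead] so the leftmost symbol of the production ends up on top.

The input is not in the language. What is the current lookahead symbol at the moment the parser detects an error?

y

     Stack  Input      Action
  1  $ P    a a y y $  expand P → a S
  2  $ S a  a a y y $  match a
  3  $ S    a y y $    expand S → T y
  4  $ y T  a y y $    expand T → a
  5  $ y a  a y y $    match a
  6  $ y    y y $      match y
  7  $      y $        error: stack empty but input remains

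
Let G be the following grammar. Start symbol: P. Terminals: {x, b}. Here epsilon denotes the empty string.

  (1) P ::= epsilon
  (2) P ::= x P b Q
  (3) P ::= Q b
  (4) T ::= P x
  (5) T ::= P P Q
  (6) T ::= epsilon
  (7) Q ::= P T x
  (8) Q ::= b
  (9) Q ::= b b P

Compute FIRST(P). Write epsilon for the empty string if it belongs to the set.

{epsilon, b, x}

FIRST(P): from P::=epsilon we get {epsilon}; from P::=x P b Q we get {x}; from P::=Q b we get {b, x}. So FIRST(P) = {epsilon, b, x}.
FIRST(T): from T::=P x we get {b, x}; from T::=P P Q we get {b, x}; from T::=epsilon we get {epsilon}. So FIRST(T) = {epsilon, b, x}.
FIRST(Q): from Q::=P T x we get {b, x}; from Q::=b we get {b}; from Q::=b b P we get {b}. So FIRST(Q) = {b, x}.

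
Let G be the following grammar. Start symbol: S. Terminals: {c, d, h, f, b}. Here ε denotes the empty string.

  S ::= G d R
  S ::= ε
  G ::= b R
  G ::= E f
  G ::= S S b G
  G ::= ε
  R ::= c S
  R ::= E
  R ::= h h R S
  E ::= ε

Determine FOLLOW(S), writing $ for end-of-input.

FIRST(E): from E::=ε we get {ε}. So FIRST(E) = {ε}.
FIRST(R): from R::=c S we get {c}; from R::=E we get {ε}; from R::=h h R S we get {h}. So FIRST(R) = {ε, c, h}.
FIRST(S): from S::=G d R we get {b, d, f}; from S::=ε we get {ε}. So FIRST(S) = {ε, b, d, f}.
FIRST(G): from G::=b R we get {b}; from G::=E f we get {f}; from G::=S S b G we get {b, d, f}; from G::=ε we get {ε}. So FIRST(G) = {ε, b, d, f}.
FOLLOW(S) includes $ since S is the start symbol.
FOLLOW(G): in S::=G d R, G is followed by d R with FIRST {d}; in G::=S S b G, the suffix after G is empty (adds nothing new). Thus FOLLOW(G) = {d}.
FOLLOW(S): in G::=S S b G (occurrence 1), S is followed by S b G with FIRST {b, d, f}; in G::=S S b G (occurrence 2), S is followed by b G with FIRST {b}; in R::=c S, the suffix after S is empty, so FOLLOW(S) ⊇ FOLLOW(R) = {$, b, d, f}; in R::=h h R S, the suffix after S is empty, so FOLLOW(S) ⊇ FOLLOW(R) = {$, b, d, f}. Thus FOLLOW(S) = {$, b, d, f}.
FOLLOW(R): in S::=G d R, the suffix after R is empty, so FOLLOW(R) ⊇ FOLLOW(S) = {$, b, d, f}; in G::=b R, the suffix after R is empty, so FOLLOW(R) ⊇ FOLLOW(G) = {d}; in R::=h h R S, R is followed by S with FIRST {ε, b, d, f}; in R::=h h R S, the suffix after R is nullable (adds nothing new). Thus FOLLOW(R) = {$, b, d, f}.
FOLLOW(E): in G::=E f, E is followed by f with FIRST {f}; in R::=E, the suffix after E is empty, so FOLLOW(E) ⊇ FOLLOW(R) = {$, b, d, f}. Thus FOLLOW(E) = {$, b, d, f}.

{$, b, d, f}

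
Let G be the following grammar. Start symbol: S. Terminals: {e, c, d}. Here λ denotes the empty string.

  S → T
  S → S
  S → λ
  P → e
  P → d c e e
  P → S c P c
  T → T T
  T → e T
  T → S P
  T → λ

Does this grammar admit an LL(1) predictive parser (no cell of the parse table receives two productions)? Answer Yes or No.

No

FIRST(S) = {λ, c, d, e}
FIRST(P) = {c, d, e}
FIRST(T) = {λ, c, d, e}
FOLLOW(S) = {$, c, d, e}
FOLLOW(P) = {$, c, d, e}
FOLLOW(T) = {$, c, d, e}
Cell M[P, d] receives both P → d c e e and P → S c P c — the grammar is not LL(1).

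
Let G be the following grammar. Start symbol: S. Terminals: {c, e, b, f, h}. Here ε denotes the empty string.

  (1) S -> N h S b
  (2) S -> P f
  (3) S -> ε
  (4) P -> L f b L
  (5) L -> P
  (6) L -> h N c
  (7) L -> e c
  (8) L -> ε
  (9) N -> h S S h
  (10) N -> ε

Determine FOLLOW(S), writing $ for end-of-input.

FIRST(N) = {ε, h}
FIRST(S) = {ε, e, f, h}  (via N h S b, P f)
FIRST(P) = {e, f, h}  (via L f b L)
FIRST(L) = {ε, e, f, h}  (via P)
FOLLOW(S) includes $ since S is the start symbol.
FOLLOW(S): in S->N h S b, S is followed by b with FIRST {b}; in N->h S S h (occurrence 1), S is followed by S h with FIRST {e, f, h}; in N->h S S h (occurrence 2), S is followed by h with FIRST {h}. Thus FOLLOW(S) = {$, b, e, f, h}.
FOLLOW(N): in S->N h S b, N is followed by h S b with FIRST {h}; in L->h N c, N is followed by c with FIRST {c}. Thus FOLLOW(N) = {c, h}.
FOLLOW(P): in S->P f, P is followed by f with FIRST {f}; in L->P, the suffix after P is empty, so FOLLOW(P) ⊇ FOLLOW(L) = {f}. Thus FOLLOW(P) = {f}.
FOLLOW(L): in P->L f b L (occurrence 1), L is followed by f b L with FIRST {f}; in P->L f b L (occurrence 2), the suffix after L is empty, so FOLLOW(L) ⊇ FOLLOW(P) = {f}. Thus FOLLOW(L) = {f}.

{$, b, e, f, h}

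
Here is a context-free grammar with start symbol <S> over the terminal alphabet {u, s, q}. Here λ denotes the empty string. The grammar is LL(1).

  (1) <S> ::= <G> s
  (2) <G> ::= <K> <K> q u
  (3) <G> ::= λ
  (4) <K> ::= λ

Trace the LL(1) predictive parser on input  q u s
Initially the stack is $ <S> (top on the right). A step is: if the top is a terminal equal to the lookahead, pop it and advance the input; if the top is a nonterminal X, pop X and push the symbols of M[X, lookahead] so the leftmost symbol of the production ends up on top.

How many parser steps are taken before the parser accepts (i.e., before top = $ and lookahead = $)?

step 1: stack=$ <S>  input=q u s $  — expand <S> ::= <G> s
step 2: stack=$ s <G>  input=q u s $  — expand <G> ::= <K> <K> q u
step 3: stack=$ s u q <K> <K>  input=q u s $  — expand <K> ::= λ
step 4: stack=$ s u q <K>  input=q u s $  — expand <K> ::= λ
step 5: stack=$ s u q  input=q u s $  — match q
step 6: stack=$ s u  input=u s $  — match u
step 7: stack=$ s  input=s $  — match s
Accept reached after 7 steps.

7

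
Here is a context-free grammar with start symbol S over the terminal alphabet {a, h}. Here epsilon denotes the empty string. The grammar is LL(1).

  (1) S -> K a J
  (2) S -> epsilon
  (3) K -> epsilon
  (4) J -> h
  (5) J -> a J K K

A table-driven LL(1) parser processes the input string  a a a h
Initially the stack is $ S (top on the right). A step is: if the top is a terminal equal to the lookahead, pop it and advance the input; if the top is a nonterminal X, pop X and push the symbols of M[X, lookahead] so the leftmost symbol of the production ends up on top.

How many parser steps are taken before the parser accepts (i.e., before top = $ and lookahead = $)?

13

step 1: stack=$ S  input=a a a h $  — expand S -> K a J
step 2: stack=$ J a K  input=a a a h $  — expand K -> epsilon
step 3: stack=$ J a  input=a a a h $  — match a
step 4: stack=$ J  input=a a h $  — expand J -> a J K K
step 5: stack=$ K K J a  input=a a h $  — match a
step 6: stack=$ K K J  input=a h $  — expand J -> a J K K
step 7: stack=$ K K K K J a  input=a h $  — match a
step 8: stack=$ K K K K J  input=h $  — expand J -> h
step 9: stack=$ K K K K h  input=h $  — match h
step 10: stack=$ K K K K  input=$  — expand K -> epsilon
step 11: stack=$ K K K  input=$  — expand K -> epsilon
step 12: stack=$ K K  input=$  — expand K -> epsilon
step 13: stack=$ K  input=$  — expand K -> epsilon
Accept reached after 13 steps.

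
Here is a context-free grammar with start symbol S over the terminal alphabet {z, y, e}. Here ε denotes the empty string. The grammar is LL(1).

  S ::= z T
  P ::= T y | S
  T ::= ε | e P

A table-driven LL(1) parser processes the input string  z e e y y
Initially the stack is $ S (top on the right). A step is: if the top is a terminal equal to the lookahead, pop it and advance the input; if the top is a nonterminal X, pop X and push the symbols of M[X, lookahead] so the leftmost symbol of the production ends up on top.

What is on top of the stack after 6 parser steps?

     Stack  Input        Action
  1  $ S    z e e y y $  expand S ::= z T
  2  $ T z  z e e y y $  match z
  3  $ T    e e y y $    expand T ::= e P
  4  $ P e  e e y y $    match e
  5  $ P    e y y $      expand P ::= T y
  6  $ y T  e y y $      expand T ::= e P
Stack after step 6: $ y P e (top = e).

e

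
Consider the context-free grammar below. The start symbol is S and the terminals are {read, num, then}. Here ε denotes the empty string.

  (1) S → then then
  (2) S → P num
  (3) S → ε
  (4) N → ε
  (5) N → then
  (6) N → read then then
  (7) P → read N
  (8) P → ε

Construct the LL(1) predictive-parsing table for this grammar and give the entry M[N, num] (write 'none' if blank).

FIRST(N) = {ε, read, then}
FIRST(P) = {ε, read}
FIRST(S) = {ε, num, read, then}  (via P num)
FOLLOW(S) includes $ since S is the start symbol.
FOLLOW(P): in S→P num, P is followed by num with FIRST {num}. Thus FOLLOW(P) = {num}.
FOLLOW(N): in P→read N, the suffix after N is empty, so FOLLOW(N) ⊇ FOLLOW(P) = {num}. Thus FOLLOW(N) = {num}.
For N → ε: FIRST(ε) = {ε}, so it goes in M[N, t] for t ∈ {}; since ε ∈ FIRST, also for every t ∈ FOLLOW(N) = {num}.
For N → then: FIRST(then) = {then}, so it goes in M[N, t] for t ∈ {then}.
For N → read then then: FIRST(read then then) = {read}, so it goes in M[N, t] for t ∈ {read}.

N → ε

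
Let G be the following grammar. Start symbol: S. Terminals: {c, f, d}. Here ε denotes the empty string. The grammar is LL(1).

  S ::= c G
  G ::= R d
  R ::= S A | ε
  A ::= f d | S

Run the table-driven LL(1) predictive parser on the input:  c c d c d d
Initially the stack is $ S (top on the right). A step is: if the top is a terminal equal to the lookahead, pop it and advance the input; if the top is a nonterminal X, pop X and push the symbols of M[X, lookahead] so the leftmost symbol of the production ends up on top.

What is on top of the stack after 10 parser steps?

step 1: stack=$ S  input=c c d c d d $  — expand S ::= c G
step 2: stack=$ G c  input=c c d c d d $  — match c
step 3: stack=$ G  input=c d c d d $  — expand G ::= R d
step 4: stack=$ d R  input=c d c d d $  — expand R ::= S A
step 5: stack=$ d A S  input=c d c d d $  — expand S ::= c G
step 6: stack=$ d A G c  input=c d c d d $  — match c
step 7: stack=$ d A G  input=d c d d $  — expand G ::= R d
step 8: stack=$ d A d R  input=d c d d $  — expand R ::= ε
step 9: stack=$ d A d  input=d c d d $  — match d
step 10: stack=$ d A  input=c d d $  — expand A ::= S
Stack after step 10: $ d S (top = S).

S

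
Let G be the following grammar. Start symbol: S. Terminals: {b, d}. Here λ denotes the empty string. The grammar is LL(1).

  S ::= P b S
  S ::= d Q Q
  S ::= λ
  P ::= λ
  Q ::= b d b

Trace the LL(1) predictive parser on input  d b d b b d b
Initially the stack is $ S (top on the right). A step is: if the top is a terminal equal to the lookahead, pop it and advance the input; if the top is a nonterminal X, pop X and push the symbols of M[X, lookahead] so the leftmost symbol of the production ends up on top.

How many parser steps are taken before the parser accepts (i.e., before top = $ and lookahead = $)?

10

step 1: stack=$ S  input=d b d b b d b $  — expand S ::= d Q Q
step 2: stack=$ Q Q d  input=d b d b b d b $  — match d
step 3: stack=$ Q Q  input=b d b b d b $  — expand Q ::= b d b
step 4: stack=$ Q b d b  input=b d b b d b $  — match b
step 5: stack=$ Q b d  input=d b b d b $  — match d
step 6: stack=$ Q b  input=b b d b $  — match b
step 7: stack=$ Q  input=b d b $  — expand Q ::= b d b
step 8: stack=$ b d b  input=b d b $  — match b
step 9: stack=$ b d  input=d b $  — match d
step 10: stack=$ b  input=b $  — match b
Accept reached after 10 steps.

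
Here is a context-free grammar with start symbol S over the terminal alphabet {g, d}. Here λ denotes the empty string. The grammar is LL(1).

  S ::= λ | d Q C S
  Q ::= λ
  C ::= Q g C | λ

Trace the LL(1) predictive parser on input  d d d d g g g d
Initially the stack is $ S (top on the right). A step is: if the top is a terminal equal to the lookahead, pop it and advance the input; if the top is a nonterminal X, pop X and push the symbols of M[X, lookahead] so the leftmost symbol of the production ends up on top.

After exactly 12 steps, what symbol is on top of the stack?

S

step 1: stack=$ S  input=d d d d g g g d $  — expand S ::= d Q C S
step 2: stack=$ S C Q d  input=d d d d g g g d $  — match d
step 3: stack=$ S C Q  input=d d d g g g d $  — expand Q ::= λ
step 4: stack=$ S C  input=d d d g g g d $  — expand C ::= λ
step 5: stack=$ S  input=d d d g g g d $  — expand S ::= d Q C S
step 6: stack=$ S C Q d  input=d d d g g g d $  — match d
step 7: stack=$ S C Q  input=d d g g g d $  — expand Q ::= λ
step 8: stack=$ S C  input=d d g g g d $  — expand C ::= λ
step 9: stack=$ S  input=d d g g g d $  — expand S ::= d Q C S
step 10: stack=$ S C Q d  input=d d g g g d $  — match d
step 11: stack=$ S C Q  input=d g g g d $  — expand Q ::= λ
step 12: stack=$ S C  input=d g g g d $  — expand C ::= λ
Stack after step 12: $ S (top = S).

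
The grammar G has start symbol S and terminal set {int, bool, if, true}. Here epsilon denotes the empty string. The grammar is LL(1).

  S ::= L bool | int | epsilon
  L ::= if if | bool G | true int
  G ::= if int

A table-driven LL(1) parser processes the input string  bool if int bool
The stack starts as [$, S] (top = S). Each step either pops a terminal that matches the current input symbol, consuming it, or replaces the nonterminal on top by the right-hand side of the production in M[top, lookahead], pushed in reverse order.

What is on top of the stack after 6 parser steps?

bool

step 1: stack=$ S  input=bool if int bool $  — expand S ::= L bool
step 2: stack=$ bool L  input=bool if int bool $  — expand L ::= bool G
step 3: stack=$ bool G bool  input=bool if int bool $  — match bool
step 4: stack=$ bool G  input=if int bool $  — expand G ::= if int
step 5: stack=$ bool int if  input=if int bool $  — match if
step 6: stack=$ bool int  input=int bool $  — match int
Stack after step 6: $ bool (top = bool).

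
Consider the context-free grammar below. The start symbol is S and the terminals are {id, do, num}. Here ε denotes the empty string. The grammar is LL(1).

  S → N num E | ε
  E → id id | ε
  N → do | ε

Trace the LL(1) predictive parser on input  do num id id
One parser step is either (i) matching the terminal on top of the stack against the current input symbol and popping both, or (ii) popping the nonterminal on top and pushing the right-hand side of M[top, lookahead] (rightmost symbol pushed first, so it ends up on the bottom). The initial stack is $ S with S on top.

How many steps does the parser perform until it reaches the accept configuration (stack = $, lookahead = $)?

step 1: stack=$ S  input=do num id id $  — expand S → N num E
step 2: stack=$ E num N  input=do num id id $  — expand N → do
step 3: stack=$ E num do  input=do num id id $  — match do
step 4: stack=$ E num  input=num id id $  — match num
step 5: stack=$ E  input=id id $  — expand E → id id
step 6: stack=$ id id  input=id id $  — match id
step 7: stack=$ id  input=id $  — match id
Accept reached after 7 steps.

7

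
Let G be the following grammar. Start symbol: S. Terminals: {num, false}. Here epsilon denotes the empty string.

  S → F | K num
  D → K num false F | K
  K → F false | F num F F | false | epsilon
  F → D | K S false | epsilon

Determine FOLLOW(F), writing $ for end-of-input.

FIRST(S) = {epsilon, false, num}  (via F, K num)
FIRST(D) = {epsilon, false, num}  (via K num false F, K)
FIRST(K) = {epsilon, false, num}  (via F false, F num F F)
FIRST(F) = {epsilon, false, num}  (via D, K S false)
FOLLOW(S) includes $ since S is the start symbol.
FOLLOW(S): in F→K S false, S is followed by false with FIRST {false}. Thus FOLLOW(S) = {$, false}.
FOLLOW(D): in F→D, the suffix after D is empty, so FOLLOW(D) ⊇ FOLLOW(F) = {$, false, num}. Thus FOLLOW(D) = {$, false, num}.
FOLLOW(K): in S→K num, K is followed by num with FIRST {num}; in D→K num false F, K is followed by num false F with FIRST {num}; in D→K, the suffix after K is empty, so FOLLOW(K) ⊇ FOLLOW(D) = {$, false, num}; in F→K S false, K is followed by S false with FIRST {false, num}. Thus FOLLOW(K) = {$, false, num}.
FOLLOW(F): in S→F, the suffix after F is empty, so FOLLOW(F) ⊇ FOLLOW(S) = {$, false}; in D→K num false F, the suffix after F is empty, so FOLLOW(F) ⊇ FOLLOW(D) = {$, false, num}; in K→F false, F is followed by false with FIRST {false}; in K→F num F F (occurrence 1), F is followed by num F F with FIRST {num}; in K→F num F F (occurrence 2), F is followed by F with FIRST {epsilon, false, num}; in K→F num F F (occurrence 2), the suffix after F is nullable, so FOLLOW(F) ⊇ FOLLOW(K) = {$, false, num}; in K→F num F F (occurrence 3), the suffix after F is empty, so FOLLOW(F) ⊇ FOLLOW(K) = {$, false, num}. Thus FOLLOW(F) = {$, false, num}.

{$, false, num}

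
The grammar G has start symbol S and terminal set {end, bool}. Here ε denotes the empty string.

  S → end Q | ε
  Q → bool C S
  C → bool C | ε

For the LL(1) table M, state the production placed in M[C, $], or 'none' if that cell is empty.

FIRST(S) = {ε, end}
FIRST(Q) = {bool}
FIRST(C) = {ε, bool}
FOLLOW(S) includes $ since S is the start symbol.
FOLLOW(Q): in S→end Q, the suffix after Q is empty, so FOLLOW(Q) ⊇ FOLLOW(S) = {$}. Thus FOLLOW(Q) = {$}.
FOLLOW(C): in Q→bool C S, C is followed by S with FIRST {ε, end}; in Q→bool C S, the suffix after C is nullable, so FOLLOW(C) ⊇ FOLLOW(Q) = {$}; in C→bool C, the suffix after C is empty (adds nothing new). Thus FOLLOW(C) = {$, end}.
For C → bool C: FIRST(bool C) = {bool}, so it goes in M[C, t] for t ∈ {bool}.
For C → ε: FIRST(ε) = {ε}, so it goes in M[C, t] for t ∈ {}; since ε ∈ FIRST, also for every t ∈ FOLLOW(C) = {$, end}.

C → ε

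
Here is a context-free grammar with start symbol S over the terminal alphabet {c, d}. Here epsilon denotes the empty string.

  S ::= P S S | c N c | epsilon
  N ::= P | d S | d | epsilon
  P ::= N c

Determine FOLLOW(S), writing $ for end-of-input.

{$, c, d}

FIRST(S): from S::=P S S we get {c, d}; from S::=c N c we get {c}; from S::=epsilon we get {epsilon}. So FIRST(S) = {epsilon, c, d}.
FIRST(N): from N::=P we get {c, d}; from N::=d S we get {d}; from N::=d we get {d}; from N::=epsilon we get {epsilon}. So FIRST(N) = {epsilon, c, d}.
FIRST(P): from P::=N c we get {c, d}. So FIRST(P) = {c, d}.
FOLLOW(S) includes $ since S is the start symbol.
FOLLOW(N): in S::=c N c, N is followed by c with FIRST {c}; in P::=N c, N is followed by c with FIRST {c}. Thus FOLLOW(N) = {c}.
FOLLOW(S): in S::=P S S (occurrence 1), S is followed by S with FIRST {epsilon, c, d}; in S::=P S S (occurrence 1), the suffix after S is nullable (adds nothing new); in S::=P S S (occurrence 2), the suffix after S is empty (adds nothing new); in N::=d S, the suffix after S is empty, so FOLLOW(S) ⊇ FOLLOW(N) = {c}. Thus FOLLOW(S) = {$, c, d}.
FOLLOW(P): in S::=P S S, P is followed by S S with FIRST {epsilon, c, d}; in S::=P S S, the suffix after P is nullable, so FOLLOW(P) ⊇ FOLLOW(S) = {$, c, d}; in N::=P, the suffix after P is empty, so FOLLOW(P) ⊇ FOLLOW(N) = {c}. Thus FOLLOW(P) = {$, c, d}.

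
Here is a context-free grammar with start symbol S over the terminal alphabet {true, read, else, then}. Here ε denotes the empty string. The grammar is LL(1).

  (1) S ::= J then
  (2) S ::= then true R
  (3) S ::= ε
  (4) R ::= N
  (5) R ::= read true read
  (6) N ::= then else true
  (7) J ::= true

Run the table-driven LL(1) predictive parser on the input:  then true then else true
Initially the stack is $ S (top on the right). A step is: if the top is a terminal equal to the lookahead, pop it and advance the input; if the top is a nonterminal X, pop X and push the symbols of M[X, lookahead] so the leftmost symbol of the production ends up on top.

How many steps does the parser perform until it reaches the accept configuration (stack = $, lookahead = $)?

step 1: stack=$ S  input=then true then else true $  — expand S ::= then true R
step 2: stack=$ R true then  input=then true then else true $  — match then
step 3: stack=$ R true  input=true then else true $  — match true
step 4: stack=$ R  input=then else true $  — expand R ::= N
step 5: stack=$ N  input=then else true $  — expand N ::= then else true
step 6: stack=$ true else then  input=then else true $  — match then
step 7: stack=$ true else  input=else true $  — match else
step 8: stack=$ true  input=true $  — match true
Accept reached after 8 steps.

8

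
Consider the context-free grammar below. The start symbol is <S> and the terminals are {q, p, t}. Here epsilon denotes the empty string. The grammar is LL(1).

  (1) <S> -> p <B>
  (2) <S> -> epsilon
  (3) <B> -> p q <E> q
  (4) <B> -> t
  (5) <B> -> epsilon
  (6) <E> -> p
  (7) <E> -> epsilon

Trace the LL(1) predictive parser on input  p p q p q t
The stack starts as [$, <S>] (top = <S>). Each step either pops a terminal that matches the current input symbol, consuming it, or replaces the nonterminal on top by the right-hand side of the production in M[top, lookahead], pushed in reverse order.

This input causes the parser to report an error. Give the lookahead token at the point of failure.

t

step 1: stack=$ <S>  input=p p q p q t $  — expand <S> -> p <B>
step 2: stack=$ <B> p  input=p p q p q t $  — match p
step 3: stack=$ <B>  input=p q p q t $  — expand <B> -> p q <E> q
step 4: stack=$ q <E> q p  input=p q p q t $  — match p
step 5: stack=$ q <E> q  input=q p q t $  — match q
step 6: stack=$ q <E>  input=p q t $  — expand <E> -> p
step 7: stack=$ q p  input=p q t $  — match p
step 8: stack=$ q  input=q t $  — match q
step 9: stack=$  input=t $  — error: stack empty but input remains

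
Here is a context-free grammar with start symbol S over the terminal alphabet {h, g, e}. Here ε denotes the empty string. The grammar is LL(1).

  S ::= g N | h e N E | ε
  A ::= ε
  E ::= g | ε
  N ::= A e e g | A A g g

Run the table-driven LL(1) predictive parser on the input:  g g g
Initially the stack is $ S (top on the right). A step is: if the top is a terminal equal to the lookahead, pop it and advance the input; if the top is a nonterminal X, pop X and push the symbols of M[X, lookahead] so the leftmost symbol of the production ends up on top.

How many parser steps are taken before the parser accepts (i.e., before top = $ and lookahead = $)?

step 1: stack=$ S  input=g g g $  — expand S ::= g N
step 2: stack=$ N g  input=g g g $  — match g
step 3: stack=$ N  input=g g $  — expand N ::= A A g g
step 4: stack=$ g g A A  input=g g $  — expand A ::= ε
step 5: stack=$ g g A  input=g g $  — expand A ::= ε
step 6: stack=$ g g  input=g g $  — match g
step 7: stack=$ g  input=g $  — match g
Accept reached after 7 steps.

7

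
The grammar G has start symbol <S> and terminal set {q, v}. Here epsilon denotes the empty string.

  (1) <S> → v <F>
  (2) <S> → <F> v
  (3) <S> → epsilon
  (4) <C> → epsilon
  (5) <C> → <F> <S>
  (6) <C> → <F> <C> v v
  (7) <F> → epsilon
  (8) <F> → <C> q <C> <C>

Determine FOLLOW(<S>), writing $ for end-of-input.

{$, q, v}

FIRST(<S>): from <S>→v <F> we get {v}; from <S>→<F> v we get {q, v}; from <S>→epsilon we get {epsilon}. So FIRST(<S>) = {epsilon, q, v}.
FIRST(<C>): from <C>→epsilon we get {epsilon}; from <C>→<F> <S> we get {epsilon, q, v}; from <C>→<F> <C> v v we get {q, v}. So FIRST(<C>) = {epsilon, q, v}.
FIRST(<F>): from <F>→epsilon we get {epsilon}; from <F>→<C> q <C> <C> we get {q, v}. So FIRST(<F>) = {epsilon, q, v}.
FOLLOW(<S>) includes $ since <S> is the start symbol.
FOLLOW(<S>): in <C>→<F> <S>, the suffix after <S> is empty, so FOLLOW(<S>) ⊇ FOLLOW(<C>) = {$, q, v}. Thus FOLLOW(<S>) = {$, q, v}.
FOLLOW(<C>): in <C>→<F> <C> v v, <C> is followed by v v with FIRST {v}; in <F>→<C> q <C> <C> (occurrence 1), <C> is followed by q <C> <C> with FIRST {q}; in <F>→<C> q <C> <C> (occurrence 2), <C> is followed by <C> with FIRST {epsilon, q, v}; in <F>→<C> q <C> <C> (occurrence 2), the suffix after <C> is nullable, so FOLLOW(<C>) ⊇ FOLLOW(<F>) = {$, q, v}; in <F>→<C> q <C> <C> (occurrence 3), the suffix after <C> is empty, so FOLLOW(<C>) ⊇ FOLLOW(<F>) = {$, q, v}. Thus FOLLOW(<C>) = {$, q, v}.
FOLLOW(<F>): in <S>→v <F>, the suffix after <F> is empty, so FOLLOW(<F>) ⊇ FOLLOW(<S>) = {$, q, v}; in <S>→<F> v, <F> is followed by v with FIRST {v}; in <C>→<F> <S>, <F> is followed by <S> with FIRST {epsilon, q, v}; in <C>→<F> <S>, the suffix after <F> is nullable, so FOLLOW(<F>) ⊇ FOLLOW(<C>) = {$, q, v}; in <C>→<F> <C> v v, <F> is followed by <C> v v with FIRST {q, v}. Thus FOLLOW(<F>) = {$, q, v}.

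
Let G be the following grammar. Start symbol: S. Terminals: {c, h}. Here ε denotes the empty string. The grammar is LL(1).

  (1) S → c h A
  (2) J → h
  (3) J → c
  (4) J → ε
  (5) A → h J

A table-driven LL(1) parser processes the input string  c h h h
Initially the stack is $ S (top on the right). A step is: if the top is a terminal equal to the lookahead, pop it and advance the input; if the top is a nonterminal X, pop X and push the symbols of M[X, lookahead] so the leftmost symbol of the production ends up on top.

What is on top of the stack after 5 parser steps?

step 1: stack=$ S  input=c h h h $  — expand S → c h A
step 2: stack=$ A h c  input=c h h h $  — match c
step 3: stack=$ A h  input=h h h $  — match h
step 4: stack=$ A  input=h h $  — expand A → h J
step 5: stack=$ J h  input=h h $  — match h
Stack after step 5: $ J (top = J).

J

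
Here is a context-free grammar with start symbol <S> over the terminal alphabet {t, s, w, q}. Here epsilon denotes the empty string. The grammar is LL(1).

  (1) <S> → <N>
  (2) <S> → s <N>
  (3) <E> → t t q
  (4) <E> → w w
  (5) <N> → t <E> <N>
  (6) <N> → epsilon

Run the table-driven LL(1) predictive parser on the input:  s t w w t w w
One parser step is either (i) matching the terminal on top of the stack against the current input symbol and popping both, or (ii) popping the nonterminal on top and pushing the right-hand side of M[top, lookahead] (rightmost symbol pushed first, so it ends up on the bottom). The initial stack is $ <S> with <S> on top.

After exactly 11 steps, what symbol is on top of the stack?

step 1: stack=$ <S>  input=s t w w t w w $  — expand <S> → s <N>
step 2: stack=$ <N> s  input=s t w w t w w $  — match s
step 3: stack=$ <N>  input=t w w t w w $  — expand <N> → t <E> <N>
step 4: stack=$ <N> <E> t  input=t w w t w w $  — match t
step 5: stack=$ <N> <E>  input=w w t w w $  — expand <E> → w w
step 6: stack=$ <N> w w  input=w w t w w $  — match w
step 7: stack=$ <N> w  input=w t w w $  — match w
step 8: stack=$ <N>  input=t w w $  — expand <N> → t <E> <N>
step 9: stack=$ <N> <E> t  input=t w w $  — match t
step 10: stack=$ <N> <E>  input=w w $  — expand <E> → w w
step 11: stack=$ <N> w w  input=w w $  — match w
Stack after step 11: $ <N> w (top = w).

w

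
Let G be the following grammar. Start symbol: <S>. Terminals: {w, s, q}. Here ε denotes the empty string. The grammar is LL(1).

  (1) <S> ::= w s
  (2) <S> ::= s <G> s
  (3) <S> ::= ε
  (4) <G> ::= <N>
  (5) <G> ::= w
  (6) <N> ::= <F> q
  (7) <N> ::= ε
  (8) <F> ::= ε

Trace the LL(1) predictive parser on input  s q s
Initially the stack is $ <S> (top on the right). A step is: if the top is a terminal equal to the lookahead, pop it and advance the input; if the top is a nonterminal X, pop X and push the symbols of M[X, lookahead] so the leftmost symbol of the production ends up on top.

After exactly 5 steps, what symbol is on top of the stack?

q

     Stack      Input    Action
  1  $ <S>      s q s $  expand <S> ::= s <G> s
  2  $ s <G> s  s q s $  match s
  3  $ s <G>    q s $    expand <G> ::= <N>
  4  $ s <N>    q s $    expand <N> ::= <F> q
  5  $ s q <F>  q s $    expand <F> ::= ε
Stack after step 5: $ s q (top = q).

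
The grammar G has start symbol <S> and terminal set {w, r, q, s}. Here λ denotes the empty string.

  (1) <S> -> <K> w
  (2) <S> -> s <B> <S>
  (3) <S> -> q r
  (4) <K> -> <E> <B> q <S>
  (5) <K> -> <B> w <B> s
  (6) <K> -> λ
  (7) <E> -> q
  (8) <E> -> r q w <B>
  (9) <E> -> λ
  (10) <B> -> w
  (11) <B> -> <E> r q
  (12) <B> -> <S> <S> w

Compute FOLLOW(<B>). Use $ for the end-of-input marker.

{q, r, s, w}

FIRST(<E>) = {λ, q, r}
FIRST(<S>) = {q, r, s, w}  (via <K> w)
FIRST(<B>) = {q, r, s, w}  (via <E> r q, <S> <S> w)
FIRST(<K>) = {λ, q, r, s, w}  (via <E> <B> q <S>, <B> w <B> s)
FOLLOW(<S>) includes $ since <S> is the start symbol.
FOLLOW(<K>): in <S>-><K> w, <K> is followed by w with FIRST {w}. Thus FOLLOW(<K>) = {w}.
FOLLOW(<S>): in <S>->s <B> <S>, the suffix after <S> is empty (adds nothing new); in <K>-><E> <B> q <S>, the suffix after <S> is empty, so FOLLOW(<S>) ⊇ FOLLOW(<K>) = {w}; in <B>-><S> <S> w (occurrence 1), <S> is followed by <S> w with FIRST {q, r, s, w}; in <B>-><S> <S> w (occurrence 2), <S> is followed by w with FIRST {w}. Thus FOLLOW(<S>) = {$, q, r, s, w}.
FOLLOW(<E>): in <K>-><E> <B> q <S>, <E> is followed by <B> q <S> with FIRST {q, r, s, w}; in <B>-><E> r q, <E> is followed by r q with FIRST {r}. Thus FOLLOW(<E>) = {q, r, s, w}.
FOLLOW(<B>): in <S>->s <B> <S>, <B> is followed by <S> with FIRST {q, r, s, w}; in <K>-><E> <B> q <S>, <B> is followed by q <S> with FIRST {q}; in <K>-><B> w <B> s (occurrence 1), <B> is followed by w <B> s with FIRST {w}; in <K>-><B> w <B> s (occurrence 2), <B> is followed by s with FIRST {s}; in <E>->r q w <B>, the suffix after <B> is empty, so FOLLOW(<B>) ⊇ FOLLOW(<E>) = {q, r, s, w}. Thus FOLLOW(<B>) = {q, r, s, w}.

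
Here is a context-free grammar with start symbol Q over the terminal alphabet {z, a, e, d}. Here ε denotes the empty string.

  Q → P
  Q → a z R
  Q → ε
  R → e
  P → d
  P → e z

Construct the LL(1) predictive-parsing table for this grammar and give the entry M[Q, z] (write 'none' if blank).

none

FIRST(R): from R→e we get {e}. So FIRST(R) = {e}.
FIRST(P): from P→d we get {d}; from P→e z we get {e}. So FIRST(P) = {d, e}.
FIRST(Q): from Q→P we get {d, e}; from Q→a z R we get {a}; from Q→ε we get {ε}. So FIRST(Q) = {ε, a, d, e}.
FOLLOW(Q) includes $ since Q is the start symbol.
FOLLOW(Q): Q appears on no right-hand side. Thus FOLLOW(Q) = {$}.
For Q → P: FIRST(P) = {d, e}, so it goes in M[Q, t] for t ∈ {d, e}.
For Q → a z R: FIRST(a z R) = {a}, so it goes in M[Q, t] for t ∈ {a}.
For Q → ε: FIRST(ε) = {ε}, so it goes in M[Q, t] for t ∈ {}; since ε ∈ FIRST, also for every t ∈ FOLLOW(Q) = {$}.
None of these place a production in M[Q, z].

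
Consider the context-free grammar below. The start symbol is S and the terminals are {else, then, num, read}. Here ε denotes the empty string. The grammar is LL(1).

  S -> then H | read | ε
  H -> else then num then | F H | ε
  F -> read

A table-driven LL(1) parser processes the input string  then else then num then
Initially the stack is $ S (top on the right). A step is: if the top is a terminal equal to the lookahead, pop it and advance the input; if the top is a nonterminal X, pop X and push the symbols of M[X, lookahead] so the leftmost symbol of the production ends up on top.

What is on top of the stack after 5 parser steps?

num

     Stack                 Input                      Action
  1  $ S                   then else then num then $  expand S -> then H
  2  $ H then              then else then num then $  match then
  3  $ H                   else then num then $       expand H -> else then num then
  4  $ then num then else  else then num then $       match else
  5  $ then num then       then num then $            match then
Stack after step 5: $ then num (top = num).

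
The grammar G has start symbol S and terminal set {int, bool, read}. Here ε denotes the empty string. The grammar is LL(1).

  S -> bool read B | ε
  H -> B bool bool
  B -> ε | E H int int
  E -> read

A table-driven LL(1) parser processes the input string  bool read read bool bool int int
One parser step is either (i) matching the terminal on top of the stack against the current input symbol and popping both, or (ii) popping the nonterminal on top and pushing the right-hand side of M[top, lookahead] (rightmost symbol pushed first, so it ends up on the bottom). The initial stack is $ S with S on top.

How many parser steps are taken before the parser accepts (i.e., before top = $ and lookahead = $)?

step 1: stack=$ S  input=bool read read bool bool int int $  — expand S -> bool read B
step 2: stack=$ B read bool  input=bool read read bool bool int int $  — match bool
step 3: stack=$ B read  input=read read bool bool int int $  — match read
step 4: stack=$ B  input=read bool bool int int $  — expand B -> E H int int
step 5: stack=$ int int H E  input=read bool bool int int $  — expand E -> read
step 6: stack=$ int int H read  input=read bool bool int int $  — match read
step 7: stack=$ int int H  input=bool bool int int $  — expand H -> B bool bool
step 8: stack=$ int int bool bool B  input=bool bool int int $  — expand B -> ε
step 9: stack=$ int int bool bool  input=bool bool int int $  — match bool
step 10: stack=$ int int bool  input=bool int int $  — match bool
step 11: stack=$ int int  input=int int $  — match int
step 12: stack=$ int  input=int $  — match int
Accept reached after 12 steps.

12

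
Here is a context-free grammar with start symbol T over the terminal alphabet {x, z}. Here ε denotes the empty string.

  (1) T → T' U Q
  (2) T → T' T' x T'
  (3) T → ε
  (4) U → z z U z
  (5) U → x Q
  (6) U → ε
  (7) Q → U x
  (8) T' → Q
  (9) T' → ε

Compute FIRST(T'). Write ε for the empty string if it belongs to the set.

FIRST(U): from U→z z U z we get {z}; from U→x Q we get {x}; from U→ε we get {ε}. So FIRST(U) = {ε, x, z}.
FIRST(Q): from Q→U x we get {x, z}. So FIRST(Q) = {x, z}.
FIRST(T'): from T'→Q we get {x, z}; from T'→ε we get {ε}. So FIRST(T') = {ε, x, z}.
FIRST(T): from T→T' U Q we get {x, z}; from T→T' T' x T' we get {x, z}; from T→ε we get {ε}. So FIRST(T) = {ε, x, z}.

{ε, x, z}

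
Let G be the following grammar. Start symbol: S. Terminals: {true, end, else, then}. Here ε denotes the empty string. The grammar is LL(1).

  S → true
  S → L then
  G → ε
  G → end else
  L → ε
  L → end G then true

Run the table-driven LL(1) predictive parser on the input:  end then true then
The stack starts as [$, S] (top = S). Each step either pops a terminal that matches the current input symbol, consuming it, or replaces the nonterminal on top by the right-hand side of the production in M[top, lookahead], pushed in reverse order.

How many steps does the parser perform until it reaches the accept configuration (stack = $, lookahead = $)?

step 1: stack=$ S  input=end then true then $  — expand S → L then
step 2: stack=$ then L  input=end then true then $  — expand L → end G then true
step 3: stack=$ then true then G end  input=end then true then $  — match end
step 4: stack=$ then true then G  input=then true then $  — expand G → ε
step 5: stack=$ then true then  input=then true then $  — match then
step 6: stack=$ then true  input=true then $  — match true
step 7: stack=$ then  input=then $  — match then
Accept reached after 7 steps.

7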